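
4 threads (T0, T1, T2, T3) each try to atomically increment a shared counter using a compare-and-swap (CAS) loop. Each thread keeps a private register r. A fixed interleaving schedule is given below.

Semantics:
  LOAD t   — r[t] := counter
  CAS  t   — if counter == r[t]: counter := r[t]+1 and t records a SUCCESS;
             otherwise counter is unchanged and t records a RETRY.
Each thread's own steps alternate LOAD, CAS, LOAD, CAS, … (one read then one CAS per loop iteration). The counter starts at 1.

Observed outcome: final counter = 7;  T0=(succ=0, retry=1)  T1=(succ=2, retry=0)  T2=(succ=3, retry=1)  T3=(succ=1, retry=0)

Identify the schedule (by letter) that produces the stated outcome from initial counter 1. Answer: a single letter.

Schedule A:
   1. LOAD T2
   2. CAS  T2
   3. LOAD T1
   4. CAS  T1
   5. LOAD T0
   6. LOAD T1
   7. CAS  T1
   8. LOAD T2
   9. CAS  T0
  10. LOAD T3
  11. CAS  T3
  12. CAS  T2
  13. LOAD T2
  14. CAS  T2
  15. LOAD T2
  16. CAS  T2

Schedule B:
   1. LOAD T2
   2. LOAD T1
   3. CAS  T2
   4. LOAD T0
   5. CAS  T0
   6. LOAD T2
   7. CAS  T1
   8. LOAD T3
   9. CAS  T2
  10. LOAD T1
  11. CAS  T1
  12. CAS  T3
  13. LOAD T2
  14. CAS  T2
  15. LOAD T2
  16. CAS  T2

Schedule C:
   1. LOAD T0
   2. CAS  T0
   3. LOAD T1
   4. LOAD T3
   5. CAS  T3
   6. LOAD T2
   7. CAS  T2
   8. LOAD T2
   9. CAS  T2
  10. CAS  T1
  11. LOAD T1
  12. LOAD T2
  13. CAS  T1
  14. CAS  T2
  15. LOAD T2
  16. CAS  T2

A

Run A:
T2 LOAD — after: cnt=1, r=1 — load
T2 CAS — after: cnt=2, r=1 — ok
T1 LOAD — after: cnt=2, r=2 — load
T1 CAS — after: cnt=3, r=2 — ok
T0 LOAD — after: cnt=3, r=3 — load
T1 LOAD — after: cnt=3, r=3 — load
T1 CAS — after: cnt=4, r=3 — ok
T2 LOAD — after: cnt=4, r=4 — load
T0 CAS — after: cnt=4, r=3 — retry
T3 LOAD — after: cnt=4, r=4 — load
T3 CAS — after: cnt=5, r=4 — ok
T2 CAS — after: cnt=5, r=4 — retry
T2 LOAD — after: cnt=5, r=5 — load
T2 CAS — after: cnt=6, r=5 — ok
T2 LOAD — after: cnt=6, r=6 — load
T2 CAS — after: cnt=7, r=6 — ok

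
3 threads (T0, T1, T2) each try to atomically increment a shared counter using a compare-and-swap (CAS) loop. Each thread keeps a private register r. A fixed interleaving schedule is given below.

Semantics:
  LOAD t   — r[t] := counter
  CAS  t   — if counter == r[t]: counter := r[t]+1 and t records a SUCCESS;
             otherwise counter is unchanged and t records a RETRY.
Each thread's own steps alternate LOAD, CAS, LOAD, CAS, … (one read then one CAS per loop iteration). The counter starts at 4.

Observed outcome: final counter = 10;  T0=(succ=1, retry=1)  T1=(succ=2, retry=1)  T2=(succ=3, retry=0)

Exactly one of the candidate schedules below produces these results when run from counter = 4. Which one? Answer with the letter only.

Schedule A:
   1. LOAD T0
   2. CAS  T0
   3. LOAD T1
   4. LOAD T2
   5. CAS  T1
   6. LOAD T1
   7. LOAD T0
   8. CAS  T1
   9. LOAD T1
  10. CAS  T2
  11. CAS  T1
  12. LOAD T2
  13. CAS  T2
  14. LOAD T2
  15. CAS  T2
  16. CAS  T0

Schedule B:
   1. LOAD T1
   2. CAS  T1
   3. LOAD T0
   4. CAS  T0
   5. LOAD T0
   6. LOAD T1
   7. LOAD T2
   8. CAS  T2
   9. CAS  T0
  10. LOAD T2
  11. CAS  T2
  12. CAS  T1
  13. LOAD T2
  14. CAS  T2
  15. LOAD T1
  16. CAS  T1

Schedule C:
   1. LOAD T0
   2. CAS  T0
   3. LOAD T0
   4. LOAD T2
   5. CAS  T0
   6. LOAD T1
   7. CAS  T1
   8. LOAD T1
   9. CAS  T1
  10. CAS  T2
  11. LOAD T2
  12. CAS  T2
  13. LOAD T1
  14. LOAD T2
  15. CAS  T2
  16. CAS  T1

B

Tracing schedule B:
1. LOAD T1 → mem=4 r[T1]=4 [LOAD]
2. CAS T1 → mem=5 r[T1]=4 [OK]
3. LOAD T0 → mem=5 r[T0]=5 [LOAD]
4. CAS T0 → mem=6 r[T0]=5 [OK]
5. LOAD T0 → mem=6 r[T0]=6 [LOAD]
6. LOAD T1 → mem=6 r[T1]=6 [LOAD]
7. LOAD T2 → mem=6 r[T2]=6 [LOAD]
8. CAS T2 → mem=7 r[T2]=6 [OK]
9. CAS T0 → mem=7 r[T0]=6 [RETRY]
10. LOAD T2 → mem=7 r[T2]=7 [LOAD]
11. CAS T2 → mem=8 r[T2]=7 [OK]
12. CAS T1 → mem=8 r[T1]=6 [RETRY]
13. LOAD T2 → mem=8 r[T2]=8 [LOAD]
14. CAS T2 → mem=9 r[T2]=8 [OK]
15. LOAD T1 → mem=9 r[T1]=9 [LOAD]
16. CAS T1 → mem=10 r[T1]=9 [OK]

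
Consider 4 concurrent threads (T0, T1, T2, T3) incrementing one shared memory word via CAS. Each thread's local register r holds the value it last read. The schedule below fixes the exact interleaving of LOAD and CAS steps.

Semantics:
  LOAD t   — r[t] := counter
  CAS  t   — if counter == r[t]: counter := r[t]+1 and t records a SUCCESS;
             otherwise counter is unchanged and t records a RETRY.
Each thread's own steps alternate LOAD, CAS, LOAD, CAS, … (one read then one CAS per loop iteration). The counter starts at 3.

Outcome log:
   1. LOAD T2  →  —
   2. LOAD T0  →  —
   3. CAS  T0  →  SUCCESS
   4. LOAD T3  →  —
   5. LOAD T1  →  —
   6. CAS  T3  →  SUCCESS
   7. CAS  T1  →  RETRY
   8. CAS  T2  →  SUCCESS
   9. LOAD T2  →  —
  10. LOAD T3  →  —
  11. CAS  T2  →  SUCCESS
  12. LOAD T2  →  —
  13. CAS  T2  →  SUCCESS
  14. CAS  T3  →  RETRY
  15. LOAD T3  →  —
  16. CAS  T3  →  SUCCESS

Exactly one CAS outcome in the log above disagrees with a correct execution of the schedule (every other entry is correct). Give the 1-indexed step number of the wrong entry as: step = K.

Correct run:
step 1: T2 LOAD ⇒ load; ctr=3 reg=3
step 2: T0 LOAD ⇒ load; ctr=3 reg=3
step 3: T0 CAS ⇒ ok; ctr=4 reg=3
step 4: T3 LOAD ⇒ load; ctr=4 reg=4
step 5: T1 LOAD ⇒ load; ctr=4 reg=4
step 6: T3 CAS ⇒ ok; ctr=5 reg=4
step 7: T1 CAS ⇒ retry; ctr=5 reg=4
step 8: T2 CAS ⇒ retry; ctr=5 reg=3
step 9: T2 LOAD ⇒ load; ctr=5 reg=5
step 10: T3 LOAD ⇒ load; ctr=5 reg=5
step 11: T2 CAS ⇒ ok; ctr=6 reg=5
step 12: T2 LOAD ⇒ load; ctr=6 reg=6
step 13: T2 CAS ⇒ ok; ctr=7 reg=6
step 14: T3 CAS ⇒ retry; ctr=7 reg=5
step 15: T3 LOAD ⇒ load; ctr=7 reg=7
step 16: T3 CAS ⇒ ok; ctr=8 reg=7
Flip is step 8.

step = 8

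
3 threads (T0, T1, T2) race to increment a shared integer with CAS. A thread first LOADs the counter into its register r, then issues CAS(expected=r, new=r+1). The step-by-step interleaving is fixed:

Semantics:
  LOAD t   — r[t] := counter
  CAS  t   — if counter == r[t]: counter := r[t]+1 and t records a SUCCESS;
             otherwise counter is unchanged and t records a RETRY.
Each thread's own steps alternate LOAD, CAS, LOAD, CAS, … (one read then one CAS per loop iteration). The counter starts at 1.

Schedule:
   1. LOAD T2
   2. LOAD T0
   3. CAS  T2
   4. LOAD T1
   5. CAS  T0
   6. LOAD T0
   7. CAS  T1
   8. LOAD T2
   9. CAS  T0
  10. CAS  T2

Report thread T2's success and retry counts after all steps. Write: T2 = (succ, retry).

1. LOAD T2 → mem=1 r[T2]=1 [LOAD]
2. LOAD T0 → mem=1 r[T0]=1 [LOAD]
3. CAS T2 → mem=2 r[T2]=1 [OK]
4. LOAD T1 → mem=2 r[T1]=2 [LOAD]
5. CAS T0 → mem=2 r[T0]=1 [RETRY]
6. LOAD T0 → mem=2 r[T0]=2 [LOAD]
7. CAS T1 → mem=3 r[T1]=2 [OK]
8. LOAD T2 → mem=3 r[T2]=3 [LOAD]
9. CAS T0 → mem=3 r[T0]=2 [RETRY]
10. CAS T2 → mem=4 r[T2]=3 [OK]

T2 = (2, 0)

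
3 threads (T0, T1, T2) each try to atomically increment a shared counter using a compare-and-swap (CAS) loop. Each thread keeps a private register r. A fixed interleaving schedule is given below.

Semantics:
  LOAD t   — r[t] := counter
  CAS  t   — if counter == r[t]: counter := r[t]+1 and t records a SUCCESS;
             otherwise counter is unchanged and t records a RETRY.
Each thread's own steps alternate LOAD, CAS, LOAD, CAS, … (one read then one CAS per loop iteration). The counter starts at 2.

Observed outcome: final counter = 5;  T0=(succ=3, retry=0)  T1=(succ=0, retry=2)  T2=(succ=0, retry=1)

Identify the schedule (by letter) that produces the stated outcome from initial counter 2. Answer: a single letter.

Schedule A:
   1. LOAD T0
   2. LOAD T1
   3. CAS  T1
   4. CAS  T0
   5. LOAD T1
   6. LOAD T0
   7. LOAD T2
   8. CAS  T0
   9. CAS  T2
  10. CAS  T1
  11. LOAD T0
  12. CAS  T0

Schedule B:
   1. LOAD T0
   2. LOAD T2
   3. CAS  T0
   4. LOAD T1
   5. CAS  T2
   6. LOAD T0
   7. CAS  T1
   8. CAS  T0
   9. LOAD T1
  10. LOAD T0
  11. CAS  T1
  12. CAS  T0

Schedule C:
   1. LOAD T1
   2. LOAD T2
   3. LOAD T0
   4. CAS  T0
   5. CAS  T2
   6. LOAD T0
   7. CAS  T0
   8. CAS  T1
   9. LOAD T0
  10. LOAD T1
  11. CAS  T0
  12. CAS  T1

Simulating candidate C:
T1 LOAD — after: cnt=2, r=2 — load
T2 LOAD — after: cnt=2, r=2 — load
T0 LOAD — after: cnt=2, r=2 — load
T0 CAS — after: cnt=3, r=2 — ok
T2 CAS — after: cnt=3, r=2 — retry
T0 LOAD — after: cnt=3, r=3 — load
T0 CAS — after: cnt=4, r=3 — ok
T1 CAS — after: cnt=4, r=2 — retry
T0 LOAD — after: cnt=4, r=4 — load
T1 LOAD — after: cnt=4, r=4 — load
T0 CAS — after: cnt=5, r=4 — ok
T1 CAS — after: cnt=5, r=4 — retry

C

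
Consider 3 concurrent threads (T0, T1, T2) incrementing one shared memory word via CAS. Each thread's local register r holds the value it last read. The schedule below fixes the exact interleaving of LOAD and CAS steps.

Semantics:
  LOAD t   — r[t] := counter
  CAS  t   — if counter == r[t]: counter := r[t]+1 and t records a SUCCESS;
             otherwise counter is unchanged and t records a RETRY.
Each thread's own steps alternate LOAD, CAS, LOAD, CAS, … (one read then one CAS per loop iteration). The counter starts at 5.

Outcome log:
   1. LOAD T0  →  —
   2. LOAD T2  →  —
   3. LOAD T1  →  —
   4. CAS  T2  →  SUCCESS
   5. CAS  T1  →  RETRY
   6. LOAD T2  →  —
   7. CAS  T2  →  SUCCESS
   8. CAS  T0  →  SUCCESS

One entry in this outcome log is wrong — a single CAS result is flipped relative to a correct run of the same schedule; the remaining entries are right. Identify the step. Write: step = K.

Re-executing:
   1) LOAD T0:  M=5  r_T0=5
   2) LOAD T2:  M=5  r_T2=5
   3) LOAD T1:  M=5  r_T1=5
   4) CAS  T2:  M=6  r_T2=5 ✓
   5) CAS  T1:  M=6  r_T1=5 ✗
   6) LOAD T2:  M=6  r_T2=6
   7) CAS  T2:  M=7  r_T2=6 ✓
   8) CAS  T0:  M=7  r_T0=5 ✗
Log disagrees first at step 8.

step = 8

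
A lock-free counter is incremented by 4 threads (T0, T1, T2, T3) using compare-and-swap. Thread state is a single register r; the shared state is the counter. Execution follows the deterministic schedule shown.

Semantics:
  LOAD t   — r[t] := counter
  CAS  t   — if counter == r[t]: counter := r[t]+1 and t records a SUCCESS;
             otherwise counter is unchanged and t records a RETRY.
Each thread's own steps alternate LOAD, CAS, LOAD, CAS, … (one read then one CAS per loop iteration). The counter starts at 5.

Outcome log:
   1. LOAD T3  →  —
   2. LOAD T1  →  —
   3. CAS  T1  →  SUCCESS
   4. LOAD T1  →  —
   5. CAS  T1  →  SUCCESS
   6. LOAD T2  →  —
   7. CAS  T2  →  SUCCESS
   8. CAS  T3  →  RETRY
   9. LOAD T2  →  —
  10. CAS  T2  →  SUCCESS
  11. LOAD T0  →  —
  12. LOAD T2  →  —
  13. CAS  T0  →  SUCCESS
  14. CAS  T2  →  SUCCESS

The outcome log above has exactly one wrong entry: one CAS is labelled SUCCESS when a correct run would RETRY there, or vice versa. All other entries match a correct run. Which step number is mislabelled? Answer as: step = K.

step = 14

Reference trace:
step 1: T3 LOAD ⇒ load; ctr=5 reg=5
step 2: T1 LOAD ⇒ load; ctr=5 reg=5
step 3: T1 CAS ⇒ ok; ctr=6 reg=5
step 4: T1 LOAD ⇒ load; ctr=6 reg=6
step 5: T1 CAS ⇒ ok; ctr=7 reg=6
step 6: T2 LOAD ⇒ load; ctr=7 reg=7
step 7: T2 CAS ⇒ ok; ctr=8 reg=7
step 8: T3 CAS ⇒ retry; ctr=8 reg=5
step 9: T2 LOAD ⇒ load; ctr=8 reg=8
step 10: T2 CAS ⇒ ok; ctr=9 reg=8
step 11: T0 LOAD ⇒ load; ctr=9 reg=9
step 12: T2 LOAD ⇒ load; ctr=9 reg=9
step 13: T0 CAS ⇒ ok; ctr=10 reg=9
step 14: T2 CAS ⇒ retry; ctr=10 reg=9
Flip is step 14.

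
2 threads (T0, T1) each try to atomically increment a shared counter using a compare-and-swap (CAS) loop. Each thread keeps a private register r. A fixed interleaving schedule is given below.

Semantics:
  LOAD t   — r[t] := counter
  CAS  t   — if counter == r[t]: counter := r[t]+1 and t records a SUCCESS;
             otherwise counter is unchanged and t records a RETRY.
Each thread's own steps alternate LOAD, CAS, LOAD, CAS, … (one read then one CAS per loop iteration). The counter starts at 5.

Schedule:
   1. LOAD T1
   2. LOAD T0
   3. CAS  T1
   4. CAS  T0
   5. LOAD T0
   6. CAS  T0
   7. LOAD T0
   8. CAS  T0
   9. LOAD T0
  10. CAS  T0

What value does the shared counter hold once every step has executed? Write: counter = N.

T1 LOAD — after: cnt=5, r=5 — load
T0 LOAD — after: cnt=5, r=5 — load
T1 CAS — after: cnt=6, r=5 — ok
T0 CAS — after: cnt=6, r=5 — retry
T0 LOAD — after: cnt=6, r=6 — load
T0 CAS — after: cnt=7, r=6 — ok
T0 LOAD — after: cnt=7, r=7 — load
T0 CAS — after: cnt=8, r=7 — ok
T0 LOAD — after: cnt=8, r=8 — load
T0 CAS — after: cnt=9, r=8 — ok

counter = 9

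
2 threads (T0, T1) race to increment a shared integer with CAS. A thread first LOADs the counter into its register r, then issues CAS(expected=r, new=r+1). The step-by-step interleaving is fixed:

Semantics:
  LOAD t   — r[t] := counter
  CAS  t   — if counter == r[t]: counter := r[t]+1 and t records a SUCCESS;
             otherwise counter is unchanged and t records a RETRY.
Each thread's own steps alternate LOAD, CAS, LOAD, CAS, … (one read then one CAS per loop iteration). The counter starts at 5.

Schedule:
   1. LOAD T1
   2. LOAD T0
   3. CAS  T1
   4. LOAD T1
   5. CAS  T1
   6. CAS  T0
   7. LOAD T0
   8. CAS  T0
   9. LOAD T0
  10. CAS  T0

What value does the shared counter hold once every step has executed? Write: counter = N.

#1 T1 reads 5
#2 T0 reads 5
#3 T1 CAS(5→6) writes; counter now 6
#4 T1 reads 6
#5 T1 CAS(6→7) writes; counter now 7
#6 T0 CAS(5→6) fails; counter now 7
#7 T0 reads 7
#8 T0 CAS(7→8) writes; counter now 8
#9 T0 reads 8
#10 T0 CAS(8→9) writes; counter now 9

counter = 9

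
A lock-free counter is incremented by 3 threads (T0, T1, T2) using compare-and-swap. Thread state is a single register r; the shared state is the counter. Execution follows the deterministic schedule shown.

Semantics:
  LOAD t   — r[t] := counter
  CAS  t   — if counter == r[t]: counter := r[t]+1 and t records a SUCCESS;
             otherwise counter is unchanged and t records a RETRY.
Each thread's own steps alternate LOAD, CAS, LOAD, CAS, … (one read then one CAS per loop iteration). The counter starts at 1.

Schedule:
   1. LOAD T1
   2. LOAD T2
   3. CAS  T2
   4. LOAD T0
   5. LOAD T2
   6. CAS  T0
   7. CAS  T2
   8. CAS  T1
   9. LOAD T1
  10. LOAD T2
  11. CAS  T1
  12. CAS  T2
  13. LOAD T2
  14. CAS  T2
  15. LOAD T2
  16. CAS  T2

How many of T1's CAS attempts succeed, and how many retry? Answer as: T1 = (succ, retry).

T1 = (1, 1)

1. LOAD T1 → mem=1 r[T1]=1 [LOAD]
2. LOAD T2 → mem=1 r[T2]=1 [LOAD]
3. CAS T2 → mem=2 r[T2]=1 [OK]
4. LOAD T0 → mem=2 r[T0]=2 [LOAD]
5. LOAD T2 → mem=2 r[T2]=2 [LOAD]
6. CAS T0 → mem=3 r[T0]=2 [OK]
7. CAS T2 → mem=3 r[T2]=2 [RETRY]
8. CAS T1 → mem=3 r[T1]=1 [RETRY]
9. LOAD T1 → mem=3 r[T1]=3 [LOAD]
10. LOAD T2 → mem=3 r[T2]=3 [LOAD]
11. CAS T1 → mem=4 r[T1]=3 [OK]
12. CAS T2 → mem=4 r[T2]=3 [RETRY]
13. LOAD T2 → mem=4 r[T2]=4 [LOAD]
14. CAS T2 → mem=5 r[T2]=4 [OK]
15. LOAD T2 → mem=5 r[T2]=5 [LOAD]
16. CAS T2 → mem=6 r[T2]=5 [OK]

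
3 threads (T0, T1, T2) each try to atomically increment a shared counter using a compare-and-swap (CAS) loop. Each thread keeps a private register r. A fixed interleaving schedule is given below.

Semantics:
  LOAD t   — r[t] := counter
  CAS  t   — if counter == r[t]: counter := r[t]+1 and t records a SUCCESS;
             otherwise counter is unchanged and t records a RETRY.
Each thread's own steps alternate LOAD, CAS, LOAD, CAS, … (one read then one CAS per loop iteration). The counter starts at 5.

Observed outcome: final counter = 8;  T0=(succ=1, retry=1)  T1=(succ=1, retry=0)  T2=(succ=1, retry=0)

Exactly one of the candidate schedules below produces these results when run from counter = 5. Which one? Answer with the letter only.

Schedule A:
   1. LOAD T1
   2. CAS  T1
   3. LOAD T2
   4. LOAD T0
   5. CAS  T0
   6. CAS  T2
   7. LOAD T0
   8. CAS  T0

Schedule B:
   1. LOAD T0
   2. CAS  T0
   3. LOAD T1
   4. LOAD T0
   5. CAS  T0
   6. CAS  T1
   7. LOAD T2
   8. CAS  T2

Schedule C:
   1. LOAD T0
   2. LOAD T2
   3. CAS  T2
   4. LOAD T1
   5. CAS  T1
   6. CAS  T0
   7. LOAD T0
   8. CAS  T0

C

Simulating candidate C:
   1) LOAD T0:  M=5  r_T0=5
   2) LOAD T2:  M=5  r_T2=5
   3) CAS  T2:  M=6  r_T2=5 ✓
   4) LOAD T1:  M=6  r_T1=6
   5) CAS  T1:  M=7  r_T1=6 ✓
   6) CAS  T0:  M=7  r_T0=5 ✗
   7) LOAD T0:  M=7  r_T0=7
   8) CAS  T0:  M=8  r_T0=7 ✓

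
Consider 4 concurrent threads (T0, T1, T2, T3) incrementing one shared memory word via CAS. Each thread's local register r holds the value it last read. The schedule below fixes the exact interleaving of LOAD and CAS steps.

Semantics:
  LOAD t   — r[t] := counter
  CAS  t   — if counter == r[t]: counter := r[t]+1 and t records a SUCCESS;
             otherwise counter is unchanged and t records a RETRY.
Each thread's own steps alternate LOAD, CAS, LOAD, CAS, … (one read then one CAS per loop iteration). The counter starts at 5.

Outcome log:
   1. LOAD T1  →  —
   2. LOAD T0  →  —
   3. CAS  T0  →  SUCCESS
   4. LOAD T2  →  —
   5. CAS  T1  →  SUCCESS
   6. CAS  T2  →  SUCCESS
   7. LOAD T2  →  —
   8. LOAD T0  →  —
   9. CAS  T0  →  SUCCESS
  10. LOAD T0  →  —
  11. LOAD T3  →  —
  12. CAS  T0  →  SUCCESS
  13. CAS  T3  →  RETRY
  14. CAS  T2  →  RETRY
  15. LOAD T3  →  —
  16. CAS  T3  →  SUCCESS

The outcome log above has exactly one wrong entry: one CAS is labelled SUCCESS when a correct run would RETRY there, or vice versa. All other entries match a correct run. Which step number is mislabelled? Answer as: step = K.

Correct run:
T1 LOAD — after: cnt=5, r=5 — load
T0 LOAD — after: cnt=5, r=5 — load
T0 CAS — after: cnt=6, r=5 — ok
T2 LOAD — after: cnt=6, r=6 — load
T1 CAS — after: cnt=6, r=5 — retry
T2 CAS — after: cnt=7, r=6 — ok
T2 LOAD — after: cnt=7, r=7 — load
T0 LOAD — after: cnt=7, r=7 — load
T0 CAS — after: cnt=8, r=7 — ok
T0 LOAD — after: cnt=8, r=8 — load
T3 LOAD — after: cnt=8, r=8 — load
T0 CAS — after: cnt=9, r=8 — ok
T3 CAS — after: cnt=9, r=8 — retry
T2 CAS — after: cnt=9, r=7 — retry
T3 LOAD — after: cnt=9, r=9 — load
T3 CAS — after: cnt=10, r=9 — ok
Log disagrees first at step 5.

step = 5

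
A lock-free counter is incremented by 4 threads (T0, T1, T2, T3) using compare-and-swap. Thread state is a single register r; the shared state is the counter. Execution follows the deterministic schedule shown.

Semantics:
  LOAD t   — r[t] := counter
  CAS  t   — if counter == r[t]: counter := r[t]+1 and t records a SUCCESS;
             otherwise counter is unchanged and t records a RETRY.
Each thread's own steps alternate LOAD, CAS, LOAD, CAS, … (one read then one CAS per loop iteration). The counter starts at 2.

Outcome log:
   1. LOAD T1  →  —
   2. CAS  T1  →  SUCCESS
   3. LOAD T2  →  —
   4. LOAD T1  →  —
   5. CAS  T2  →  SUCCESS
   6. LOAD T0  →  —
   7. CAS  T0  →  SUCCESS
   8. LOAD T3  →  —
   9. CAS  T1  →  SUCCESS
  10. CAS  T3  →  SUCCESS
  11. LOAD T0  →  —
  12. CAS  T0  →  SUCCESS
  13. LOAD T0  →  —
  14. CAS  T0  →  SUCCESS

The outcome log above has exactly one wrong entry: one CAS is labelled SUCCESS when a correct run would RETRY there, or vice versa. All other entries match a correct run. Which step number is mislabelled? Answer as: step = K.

step = 9

Re-executing:
step 1: T1 LOAD ⇒ load; ctr=2 reg=2
step 2: T1 CAS ⇒ ok; ctr=3 reg=2
step 3: T2 LOAD ⇒ load; ctr=3 reg=3
step 4: T1 LOAD ⇒ load; ctr=3 reg=3
step 5: T2 CAS ⇒ ok; ctr=4 reg=3
step 6: T0 LOAD ⇒ load; ctr=4 reg=4
step 7: T0 CAS ⇒ ok; ctr=5 reg=4
step 8: T3 LOAD ⇒ load; ctr=5 reg=5
step 9: T1 CAS ⇒ retry; ctr=5 reg=3
step 10: T3 CAS ⇒ ok; ctr=6 reg=5
step 11: T0 LOAD ⇒ load; ctr=6 reg=6
step 12: T0 CAS ⇒ ok; ctr=7 reg=6
step 13: T0 LOAD ⇒ load; ctr=7 reg=7
step 14: T0 CAS ⇒ ok; ctr=8 reg=7
Flip is step 9.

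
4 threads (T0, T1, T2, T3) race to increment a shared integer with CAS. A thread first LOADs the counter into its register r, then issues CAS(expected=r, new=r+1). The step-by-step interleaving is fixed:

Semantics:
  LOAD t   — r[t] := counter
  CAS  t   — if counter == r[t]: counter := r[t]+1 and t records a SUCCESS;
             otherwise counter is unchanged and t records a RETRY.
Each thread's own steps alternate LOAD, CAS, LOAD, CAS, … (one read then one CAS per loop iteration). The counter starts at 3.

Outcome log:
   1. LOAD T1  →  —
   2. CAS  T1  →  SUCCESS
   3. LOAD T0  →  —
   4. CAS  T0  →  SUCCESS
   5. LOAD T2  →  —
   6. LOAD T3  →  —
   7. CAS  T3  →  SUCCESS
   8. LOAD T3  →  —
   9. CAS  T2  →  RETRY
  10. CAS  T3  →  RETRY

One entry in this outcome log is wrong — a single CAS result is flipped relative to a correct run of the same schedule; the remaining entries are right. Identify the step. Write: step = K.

Reference trace:
[1] T1.load  rd  (counter 3, T1.r 3)
[2] T1.cas  hit  (counter 4, T1.r 3)
[3] T0.load  rd  (counter 4, T0.r 4)
[4] T0.cas  hit  (counter 5, T0.r 4)
[5] T2.load  rd  (counter 5, T2.r 5)
[6] T3.load  rd  (counter 5, T3.r 5)
[7] T3.cas  hit  (counter 6, T3.r 5)
[8] T3.load  rd  (counter 6, T3.r 6)
[9] T2.cas  miss  (counter 6, T2.r 5)
[10] T3.cas  hit  (counter 7, T3.r 6)
Mismatch at 10.

step = 10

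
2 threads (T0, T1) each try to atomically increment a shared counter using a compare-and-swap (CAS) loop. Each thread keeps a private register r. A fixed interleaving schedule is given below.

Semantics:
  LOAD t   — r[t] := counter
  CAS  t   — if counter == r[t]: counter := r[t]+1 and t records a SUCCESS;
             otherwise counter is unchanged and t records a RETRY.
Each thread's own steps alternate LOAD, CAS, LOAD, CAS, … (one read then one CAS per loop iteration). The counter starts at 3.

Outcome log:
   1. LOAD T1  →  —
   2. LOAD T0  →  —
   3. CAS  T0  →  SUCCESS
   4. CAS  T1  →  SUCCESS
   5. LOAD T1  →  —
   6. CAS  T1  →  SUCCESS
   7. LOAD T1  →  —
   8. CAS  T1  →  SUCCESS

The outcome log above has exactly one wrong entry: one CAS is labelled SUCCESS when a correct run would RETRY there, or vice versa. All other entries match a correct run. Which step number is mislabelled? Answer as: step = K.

Re-executing:
#1 T1 reads 3
#2 T0 reads 3
#3 T0 CAS(3→4) writes; counter now 4
#4 T1 CAS(3→4) fails; counter now 4
#5 T1 reads 4
#6 T1 CAS(4→5) writes; counter now 5
#7 T1 reads 5
#8 T1 CAS(5→6) writes; counter now 6
Log disagrees first at step 4.

step = 4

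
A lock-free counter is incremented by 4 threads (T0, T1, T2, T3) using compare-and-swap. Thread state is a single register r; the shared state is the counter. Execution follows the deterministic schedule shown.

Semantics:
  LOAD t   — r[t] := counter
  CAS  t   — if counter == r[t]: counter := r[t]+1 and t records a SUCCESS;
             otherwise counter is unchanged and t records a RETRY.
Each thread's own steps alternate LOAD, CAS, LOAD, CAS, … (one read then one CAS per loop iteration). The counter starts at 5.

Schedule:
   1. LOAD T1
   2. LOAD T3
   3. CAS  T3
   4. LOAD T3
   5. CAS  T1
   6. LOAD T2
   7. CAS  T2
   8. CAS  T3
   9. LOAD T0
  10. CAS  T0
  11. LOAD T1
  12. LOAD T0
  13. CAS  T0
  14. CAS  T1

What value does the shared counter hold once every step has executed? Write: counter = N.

   1) LOAD T1:  M=5  r_T1=5
   2) LOAD T3:  M=5  r_T3=5
   3) CAS  T3:  M=6  r_T3=5 ✓
   4) LOAD T3:  M=6  r_T3=6
   5) CAS  T1:  M=6  r_T1=5 ✗
   6) LOAD T2:  M=6  r_T2=6
   7) CAS  T2:  M=7  r_T2=6 ✓
   8) CAS  T3:  M=7  r_T3=6 ✗
   9) LOAD T0:  M=7  r_T0=7
  10) CAS  T0:  M=8  r_T0=7 ✓
  11) LOAD T1:  M=8  r_T1=8
  12) LOAD T0:  M=8  r_T0=8
  13) CAS  T0:  M=9  r_T0=8 ✓
  14) CAS  T1:  M=9  r_T1=8 ✗

counter = 9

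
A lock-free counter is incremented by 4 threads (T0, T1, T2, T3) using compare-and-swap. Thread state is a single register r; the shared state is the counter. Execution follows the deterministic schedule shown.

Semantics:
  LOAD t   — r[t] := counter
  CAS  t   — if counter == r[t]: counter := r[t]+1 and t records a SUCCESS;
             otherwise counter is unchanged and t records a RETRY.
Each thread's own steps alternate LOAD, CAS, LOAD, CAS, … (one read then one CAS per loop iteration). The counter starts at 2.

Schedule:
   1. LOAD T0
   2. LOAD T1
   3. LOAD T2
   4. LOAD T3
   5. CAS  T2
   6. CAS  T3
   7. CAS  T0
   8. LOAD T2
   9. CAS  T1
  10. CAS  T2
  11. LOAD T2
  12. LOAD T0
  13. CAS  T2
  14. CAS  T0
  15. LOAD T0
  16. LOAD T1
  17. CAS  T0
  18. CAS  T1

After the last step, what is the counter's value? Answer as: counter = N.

[1] T0.load  rd  (counter 2, T0.r 2)
[2] T1.load  rd  (counter 2, T1.r 2)
[3] T2.load  rd  (counter 2, T2.r 2)
[4] T3.load  rd  (counter 2, T3.r 2)
[5] T2.cas  hit  (counter 3, T2.r 2)
[6] T3.cas  miss  (counter 3, T3.r 2)
[7] T0.cas  miss  (counter 3, T0.r 2)
[8] T2.load  rd  (counter 3, T2.r 3)
[9] T1.cas  miss  (counter 3, T1.r 2)
[10] T2.cas  hit  (counter 4, T2.r 3)
[11] T2.load  rd  (counter 4, T2.r 4)
[12] T0.load  rd  (counter 4, T0.r 4)
[13] T2.cas  hit  (counter 5, T2.r 4)
[14] T0.cas  miss  (counter 5, T0.r 4)
[15] T0.load  rd  (counter 5, T0.r 5)
[16] T1.load  rd  (counter 5, T1.r 5)
[17] T0.cas  hit  (counter 6, T0.r 5)
[18] T1.cas  miss  (counter 6, T1.r 5)

counter = 6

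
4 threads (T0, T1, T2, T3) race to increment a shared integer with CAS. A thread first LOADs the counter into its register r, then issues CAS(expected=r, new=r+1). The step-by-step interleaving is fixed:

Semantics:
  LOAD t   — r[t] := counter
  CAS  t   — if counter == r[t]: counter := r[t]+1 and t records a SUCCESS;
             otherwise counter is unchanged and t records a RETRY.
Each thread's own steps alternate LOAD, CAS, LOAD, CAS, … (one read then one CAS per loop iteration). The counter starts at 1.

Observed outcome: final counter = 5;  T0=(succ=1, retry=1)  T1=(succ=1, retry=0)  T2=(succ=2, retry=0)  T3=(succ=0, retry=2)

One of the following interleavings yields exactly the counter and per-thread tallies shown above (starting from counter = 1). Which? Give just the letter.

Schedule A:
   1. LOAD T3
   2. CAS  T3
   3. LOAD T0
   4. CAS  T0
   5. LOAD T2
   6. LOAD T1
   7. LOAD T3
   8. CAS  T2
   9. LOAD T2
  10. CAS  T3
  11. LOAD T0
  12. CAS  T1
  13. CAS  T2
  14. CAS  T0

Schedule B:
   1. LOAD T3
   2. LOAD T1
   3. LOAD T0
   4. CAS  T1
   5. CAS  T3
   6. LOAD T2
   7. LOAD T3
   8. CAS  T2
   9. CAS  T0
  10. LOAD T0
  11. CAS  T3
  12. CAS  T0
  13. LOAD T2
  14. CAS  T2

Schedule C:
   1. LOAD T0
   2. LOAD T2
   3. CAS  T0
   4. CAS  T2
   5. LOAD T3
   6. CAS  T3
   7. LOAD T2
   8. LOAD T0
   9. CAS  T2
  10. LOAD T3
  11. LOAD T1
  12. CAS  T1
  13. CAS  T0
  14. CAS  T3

Run B:
1. LOAD T3 → mem=1 r[T3]=1 [LOAD]
2. LOAD T1 → mem=1 r[T1]=1 [LOAD]
3. LOAD T0 → mem=1 r[T0]=1 [LOAD]
4. CAS T1 → mem=2 r[T1]=1 [OK]
5. CAS T3 → mem=2 r[T3]=1 [RETRY]
6. LOAD T2 → mem=2 r[T2]=2 [LOAD]
7. LOAD T3 → mem=2 r[T3]=2 [LOAD]
8. CAS T2 → mem=3 r[T2]=2 [OK]
9. CAS T0 → mem=3 r[T0]=1 [RETRY]
10. LOAD T0 → mem=3 r[T0]=3 [LOAD]
11. CAS T3 → mem=3 r[T3]=2 [RETRY]
12. CAS T0 → mem=4 r[T0]=3 [OK]
13. LOAD T2 → mem=4 r[T2]=4 [LOAD]
14. CAS T2 → mem=5 r[T2]=4 [OK]

B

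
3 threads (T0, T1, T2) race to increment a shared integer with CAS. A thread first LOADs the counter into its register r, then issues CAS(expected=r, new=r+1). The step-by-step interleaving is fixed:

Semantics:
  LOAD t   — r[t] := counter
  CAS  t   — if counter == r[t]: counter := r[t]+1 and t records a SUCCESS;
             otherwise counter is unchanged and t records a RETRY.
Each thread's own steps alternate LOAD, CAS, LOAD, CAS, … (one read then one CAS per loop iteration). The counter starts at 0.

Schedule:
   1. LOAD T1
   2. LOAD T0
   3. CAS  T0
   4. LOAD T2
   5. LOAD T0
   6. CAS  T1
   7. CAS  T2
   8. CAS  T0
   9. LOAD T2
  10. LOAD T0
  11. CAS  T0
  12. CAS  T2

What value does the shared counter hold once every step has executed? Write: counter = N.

T1 LOAD — after: cnt=0, r=0 — load
T0 LOAD — after: cnt=0, r=0 — load
T0 CAS — after: cnt=1, r=0 — ok
T2 LOAD — after: cnt=1, r=1 — load
T0 LOAD — after: cnt=1, r=1 — load
T1 CAS — after: cnt=1, r=0 — retry
T2 CAS — after: cnt=2, r=1 — ok
T0 CAS — after: cnt=2, r=1 — retry
T2 LOAD — after: cnt=2, r=2 — load
T0 LOAD — after: cnt=2, r=2 — load
T0 CAS — after: cnt=3, r=2 — ok
T2 CAS — after: cnt=3, r=2 — retry

counter = 3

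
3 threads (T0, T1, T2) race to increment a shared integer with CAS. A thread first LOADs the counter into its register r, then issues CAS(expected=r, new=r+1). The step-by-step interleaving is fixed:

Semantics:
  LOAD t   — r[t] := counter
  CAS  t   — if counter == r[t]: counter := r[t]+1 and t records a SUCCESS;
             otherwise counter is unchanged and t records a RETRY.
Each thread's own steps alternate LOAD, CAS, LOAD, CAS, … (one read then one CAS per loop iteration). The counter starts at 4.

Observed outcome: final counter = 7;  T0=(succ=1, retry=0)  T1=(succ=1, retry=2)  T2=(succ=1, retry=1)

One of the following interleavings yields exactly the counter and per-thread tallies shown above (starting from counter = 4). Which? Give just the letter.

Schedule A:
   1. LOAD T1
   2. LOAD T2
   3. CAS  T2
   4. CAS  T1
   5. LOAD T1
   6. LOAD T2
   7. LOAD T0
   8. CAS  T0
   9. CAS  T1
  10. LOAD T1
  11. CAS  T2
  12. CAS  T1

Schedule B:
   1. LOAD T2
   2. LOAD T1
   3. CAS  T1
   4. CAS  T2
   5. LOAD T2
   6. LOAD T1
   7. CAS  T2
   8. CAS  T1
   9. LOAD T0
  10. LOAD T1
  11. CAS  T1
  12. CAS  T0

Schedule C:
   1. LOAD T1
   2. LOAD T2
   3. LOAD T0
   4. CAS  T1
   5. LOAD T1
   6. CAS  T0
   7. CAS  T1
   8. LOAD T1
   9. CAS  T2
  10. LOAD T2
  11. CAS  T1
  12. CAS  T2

A

Simulating candidate A:
T1 LOAD — after: cnt=4, r=4 — load
T2 LOAD — after: cnt=4, r=4 — load
T2 CAS — after: cnt=5, r=4 — ok
T1 CAS — after: cnt=5, r=4 — retry
T1 LOAD — after: cnt=5, r=5 — load
T2 LOAD — after: cnt=5, r=5 — load
T0 LOAD — after: cnt=5, r=5 — load
T0 CAS — after: cnt=6, r=5 — ok
T1 CAS — after: cnt=6, r=5 — retry
T1 LOAD — after: cnt=6, r=6 — load
T2 CAS — after: cnt=6, r=5 — retry
T1 CAS — after: cnt=7, r=6 — ok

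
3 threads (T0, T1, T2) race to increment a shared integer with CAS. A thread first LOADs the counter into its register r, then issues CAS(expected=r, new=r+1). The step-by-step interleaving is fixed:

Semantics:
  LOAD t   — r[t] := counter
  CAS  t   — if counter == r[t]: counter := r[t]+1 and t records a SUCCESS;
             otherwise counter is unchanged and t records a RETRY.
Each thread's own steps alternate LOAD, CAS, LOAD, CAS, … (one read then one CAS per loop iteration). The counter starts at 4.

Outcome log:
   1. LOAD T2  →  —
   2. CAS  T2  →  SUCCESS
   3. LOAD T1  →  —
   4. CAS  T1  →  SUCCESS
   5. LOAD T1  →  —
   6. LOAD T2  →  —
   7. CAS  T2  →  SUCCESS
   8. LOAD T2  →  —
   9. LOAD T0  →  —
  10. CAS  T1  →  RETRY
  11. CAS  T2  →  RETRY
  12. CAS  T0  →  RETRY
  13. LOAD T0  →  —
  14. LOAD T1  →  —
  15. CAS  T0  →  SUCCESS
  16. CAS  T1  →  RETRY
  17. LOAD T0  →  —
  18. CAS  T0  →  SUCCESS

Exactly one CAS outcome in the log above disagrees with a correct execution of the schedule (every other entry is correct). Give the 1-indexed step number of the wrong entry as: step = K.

Reference trace:
step 1: T2 LOAD ⇒ load; ctr=4 reg=4
step 2: T2 CAS ⇒ ok; ctr=5 reg=4
step 3: T1 LOAD ⇒ load; ctr=5 reg=5
step 4: T1 CAS ⇒ ok; ctr=6 reg=5
step 5: T1 LOAD ⇒ load; ctr=6 reg=6
step 6: T2 LOAD ⇒ load; ctr=6 reg=6
step 7: T2 CAS ⇒ ok; ctr=7 reg=6
step 8: T2 LOAD ⇒ load; ctr=7 reg=7
step 9: T0 LOAD ⇒ load; ctr=7 reg=7
step 10: T1 CAS ⇒ retry; ctr=7 reg=6
step 11: T2 CAS ⇒ ok; ctr=8 reg=7
step 12: T0 CAS ⇒ retry; ctr=8 reg=7
step 13: T0 LOAD ⇒ load; ctr=8 reg=8
step 14: T1 LOAD ⇒ load; ctr=8 reg=8
step 15: T0 CAS ⇒ ok; ctr=9 reg=8
step 16: T1 CAS ⇒ retry; ctr=9 reg=8
step 17: T0 LOAD ⇒ load; ctr=9 reg=9
step 18: T0 CAS ⇒ ok; ctr=10 reg=9
Flip is step 11.

step = 11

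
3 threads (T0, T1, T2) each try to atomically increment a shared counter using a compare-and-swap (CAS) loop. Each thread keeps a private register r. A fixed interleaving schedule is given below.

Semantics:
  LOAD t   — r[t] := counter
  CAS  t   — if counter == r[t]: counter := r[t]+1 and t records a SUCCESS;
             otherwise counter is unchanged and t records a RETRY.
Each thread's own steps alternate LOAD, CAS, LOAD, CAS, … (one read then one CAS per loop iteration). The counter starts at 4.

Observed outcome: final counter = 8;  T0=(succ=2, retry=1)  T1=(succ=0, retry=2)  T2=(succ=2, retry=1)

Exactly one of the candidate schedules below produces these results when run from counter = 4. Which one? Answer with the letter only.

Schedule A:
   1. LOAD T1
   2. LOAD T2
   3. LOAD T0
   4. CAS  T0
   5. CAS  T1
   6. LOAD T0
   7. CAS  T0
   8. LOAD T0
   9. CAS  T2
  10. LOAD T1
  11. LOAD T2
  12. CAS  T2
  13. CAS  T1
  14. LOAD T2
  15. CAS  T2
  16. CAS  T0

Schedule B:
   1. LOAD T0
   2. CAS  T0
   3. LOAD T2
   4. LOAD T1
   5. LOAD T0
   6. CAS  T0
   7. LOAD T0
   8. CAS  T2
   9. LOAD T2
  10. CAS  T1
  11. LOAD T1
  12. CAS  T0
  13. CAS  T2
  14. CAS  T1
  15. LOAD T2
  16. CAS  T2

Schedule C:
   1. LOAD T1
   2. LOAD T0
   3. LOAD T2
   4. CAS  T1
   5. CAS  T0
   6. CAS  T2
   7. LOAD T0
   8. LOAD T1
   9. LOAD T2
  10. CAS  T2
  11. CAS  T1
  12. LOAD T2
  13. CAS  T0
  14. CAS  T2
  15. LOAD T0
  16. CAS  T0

Tracing schedule A:
#1 T1 reads 4
#2 T2 reads 4
#3 T0 reads 4
#4 T0 CAS(4→5) writes; counter now 5
#5 T1 CAS(4→5) fails; counter now 5
#6 T0 reads 5
#7 T0 CAS(5→6) writes; counter now 6
#8 T0 reads 6
#9 T2 CAS(4→5) fails; counter now 6
#10 T1 reads 6
#11 T2 reads 6
#12 T2 CAS(6→7) writes; counter now 7
#13 T1 CAS(6→7) fails; counter now 7
#14 T2 reads 7
#15 T2 CAS(7→8) writes; counter now 8
#16 T0 CAS(6→7) fails; counter now 8

A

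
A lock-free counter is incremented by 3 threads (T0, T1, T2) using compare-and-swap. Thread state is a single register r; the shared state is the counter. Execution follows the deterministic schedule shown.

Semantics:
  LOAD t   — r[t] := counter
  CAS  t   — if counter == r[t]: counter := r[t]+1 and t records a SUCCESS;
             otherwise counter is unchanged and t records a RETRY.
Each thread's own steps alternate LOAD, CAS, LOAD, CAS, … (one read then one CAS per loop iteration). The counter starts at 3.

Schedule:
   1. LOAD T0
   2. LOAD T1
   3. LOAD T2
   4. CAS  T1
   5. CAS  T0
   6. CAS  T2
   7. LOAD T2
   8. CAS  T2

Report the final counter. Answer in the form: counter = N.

T0 LOAD — after: cnt=3, r=3 — load
T1 LOAD — after: cnt=3, r=3 — load
T2 LOAD — after: cnt=3, r=3 — load
T1 CAS — after: cnt=4, r=3 — ok
T0 CAS — after: cnt=4, r=3 — retry
T2 CAS — after: cnt=4, r=3 — retry
T2 LOAD — after: cnt=4, r=4 — load
T2 CAS — after: cnt=5, r=4 — ok

counter = 5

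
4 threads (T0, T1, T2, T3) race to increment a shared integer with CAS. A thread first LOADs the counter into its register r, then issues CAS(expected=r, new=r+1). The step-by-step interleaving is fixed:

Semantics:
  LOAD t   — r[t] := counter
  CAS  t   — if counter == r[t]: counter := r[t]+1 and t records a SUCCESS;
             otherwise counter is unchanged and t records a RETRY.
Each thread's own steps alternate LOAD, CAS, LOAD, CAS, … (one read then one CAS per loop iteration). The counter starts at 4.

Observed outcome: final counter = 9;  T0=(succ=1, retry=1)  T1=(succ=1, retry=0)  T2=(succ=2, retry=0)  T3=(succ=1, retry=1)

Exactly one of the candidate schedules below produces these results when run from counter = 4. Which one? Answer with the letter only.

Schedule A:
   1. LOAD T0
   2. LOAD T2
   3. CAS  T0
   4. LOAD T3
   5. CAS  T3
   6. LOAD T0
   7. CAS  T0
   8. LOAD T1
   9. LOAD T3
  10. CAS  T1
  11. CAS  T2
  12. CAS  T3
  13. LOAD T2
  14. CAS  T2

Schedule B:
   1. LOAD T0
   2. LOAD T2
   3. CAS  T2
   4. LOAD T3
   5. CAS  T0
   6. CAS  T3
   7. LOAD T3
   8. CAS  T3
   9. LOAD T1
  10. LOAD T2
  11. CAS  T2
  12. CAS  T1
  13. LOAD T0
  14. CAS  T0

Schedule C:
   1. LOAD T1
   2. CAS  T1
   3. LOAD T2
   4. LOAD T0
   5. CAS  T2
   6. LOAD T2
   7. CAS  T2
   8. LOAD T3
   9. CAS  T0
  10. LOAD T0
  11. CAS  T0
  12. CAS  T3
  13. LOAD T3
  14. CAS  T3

C

Run C:
1. LOAD T1 → mem=4 r[T1]=4 [LOAD]
2. CAS T1 → mem=5 r[T1]=4 [OK]
3. LOAD T2 → mem=5 r[T2]=5 [LOAD]
4. LOAD T0 → mem=5 r[T0]=5 [LOAD]
5. CAS T2 → mem=6 r[T2]=5 [OK]
6. LOAD T2 → mem=6 r[T2]=6 [LOAD]
7. CAS T2 → mem=7 r[T2]=6 [OK]
8. LOAD T3 → mem=7 r[T3]=7 [LOAD]
9. CAS T0 → mem=7 r[T0]=5 [RETRY]
10. LOAD T0 → mem=7 r[T0]=7 [LOAD]
11. CAS T0 → mem=8 r[T0]=7 [OK]
12. CAS T3 → mem=8 r[T3]=7 [RETRY]
13. LOAD T3 → mem=8 r[T3]=8 [LOAD]
14. CAS T3 → mem=9 r[T3]=8 [OK]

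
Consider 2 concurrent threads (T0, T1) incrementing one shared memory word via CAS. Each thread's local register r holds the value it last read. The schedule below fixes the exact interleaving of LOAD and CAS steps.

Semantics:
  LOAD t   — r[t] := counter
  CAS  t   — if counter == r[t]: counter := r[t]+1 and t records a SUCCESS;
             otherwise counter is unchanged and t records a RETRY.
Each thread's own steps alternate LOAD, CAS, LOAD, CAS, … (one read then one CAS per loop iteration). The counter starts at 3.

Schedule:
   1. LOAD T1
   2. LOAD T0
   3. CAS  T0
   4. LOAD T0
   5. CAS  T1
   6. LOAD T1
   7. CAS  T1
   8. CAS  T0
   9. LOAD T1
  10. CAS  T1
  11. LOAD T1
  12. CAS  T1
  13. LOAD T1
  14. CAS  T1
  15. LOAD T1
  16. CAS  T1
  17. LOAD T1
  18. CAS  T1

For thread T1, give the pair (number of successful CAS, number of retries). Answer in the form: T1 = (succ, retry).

T1 = (6, 1)

1. LOAD T1 → mem=3 r[T1]=3 [LOAD]
2. LOAD T0 → mem=3 r[T0]=3 [LOAD]
3. CAS T0 → mem=4 r[T0]=3 [OK]
4. LOAD T0 → mem=4 r[T0]=4 [LOAD]
5. CAS T1 → mem=4 r[T1]=3 [RETRY]
6. LOAD T1 → mem=4 r[T1]=4 [LOAD]
7. CAS T1 → mem=5 r[T1]=4 [OK]
8. CAS T0 → mem=5 r[T0]=4 [RETRY]
9. LOAD T1 → mem=5 r[T1]=5 [LOAD]
10. CAS T1 → mem=6 r[T1]=5 [OK]
11. LOAD T1 → mem=6 r[T1]=6 [LOAD]
12. CAS T1 → mem=7 r[T1]=6 [OK]
13. LOAD T1 → mem=7 r[T1]=7 [LOAD]
14. CAS T1 → mem=8 r[T1]=7 [OK]
15. LOAD T1 → mem=8 r[T1]=8 [LOAD]
16. CAS T1 → mem=9 r[T1]=8 [OK]
17. LOAD T1 → mem=9 r[T1]=9 [LOAD]
18. CAS T1 → mem=10 r[T1]=9 [OK]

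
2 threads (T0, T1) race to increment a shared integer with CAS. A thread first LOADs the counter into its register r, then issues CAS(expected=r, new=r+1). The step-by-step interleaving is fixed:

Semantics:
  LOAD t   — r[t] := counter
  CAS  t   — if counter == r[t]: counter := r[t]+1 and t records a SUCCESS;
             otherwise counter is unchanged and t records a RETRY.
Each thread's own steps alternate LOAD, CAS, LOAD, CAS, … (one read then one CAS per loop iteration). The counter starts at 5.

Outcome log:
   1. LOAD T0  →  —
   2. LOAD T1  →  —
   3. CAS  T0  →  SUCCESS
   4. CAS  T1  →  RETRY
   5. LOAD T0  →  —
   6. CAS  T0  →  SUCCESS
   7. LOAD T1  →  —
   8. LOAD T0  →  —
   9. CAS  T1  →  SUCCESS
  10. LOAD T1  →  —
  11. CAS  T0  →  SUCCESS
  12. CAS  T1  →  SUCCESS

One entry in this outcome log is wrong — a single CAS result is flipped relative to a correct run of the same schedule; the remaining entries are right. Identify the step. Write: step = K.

step = 11

Reference trace:
   1) LOAD T0:  M=5  r_T0=5
   2) LOAD T1:  M=5  r_T1=5
   3) CAS  T0:  M=6  r_T0=5 ✓
   4) CAS  T1:  M=6  r_T1=5 ✗
   5) LOAD T0:  M=6  r_T0=6
   6) CAS  T0:  M=7  r_T0=6 ✓
   7) LOAD T1:  M=7  r_T1=7
   8) LOAD T0:  M=7  r_T0=7
   9) CAS  T1:  M=8  r_T1=7 ✓
  10) LOAD T1:  M=8  r_T1=8
  11) CAS  T0:  M=8  r_T0=7 ✗
  12) CAS  T1:  M=9  r_T1=8 ✓
Flip is step 11.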